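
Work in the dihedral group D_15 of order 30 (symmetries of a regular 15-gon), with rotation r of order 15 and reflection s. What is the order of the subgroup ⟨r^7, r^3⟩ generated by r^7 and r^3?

15

|⟨r^7⟩| = 15 and |⟨r^3⟩| = 5, so |H| is a multiple of lcm(15, 5) = 15 and divides |G| = 30.
Closing under the operation: H = {e, r, r^2, r^3, r^4, r^5, r^6, r^7, r^8, r^9, r^10, r^11, r^12, r^13, r^14}, so |H| = 15.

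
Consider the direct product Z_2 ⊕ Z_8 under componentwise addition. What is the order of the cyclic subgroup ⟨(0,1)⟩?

The order of (0,1) in Z_2 × Z_8 is lcm(ord(0) in Z_2, ord(1) in Z_8).
ord(0) = 1 and ord(1) = 8, so |⟨(0,1)⟩| = lcm(1, 8) = 8.

8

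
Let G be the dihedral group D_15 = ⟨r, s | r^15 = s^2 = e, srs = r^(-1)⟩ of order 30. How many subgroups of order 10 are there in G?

|G| = 30 and 10 | 30, so subgroups of order 10 are possible by Lagrange.
The subgroups of order 10 are: {e, r^3, r^6, r^9, r^12, rs, r^4s, r^7s, r^10s, r^13s}; {e, r^3, r^6, r^9, r^12, r^2s, r^5s, r^8s, r^11s, r^14s}; {e, r^3, r^6, r^9, r^12, s, r^3s, r^6s, r^9s, r^12s}.
So G has 3 subgroups of order 10.

3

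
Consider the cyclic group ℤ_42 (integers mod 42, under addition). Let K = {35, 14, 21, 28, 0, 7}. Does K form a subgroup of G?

Yes

|K| = 6 divides |G| = 42, consistent with Lagrange.
K contains the identity, every element's inverse is in K, and K is closed under +: it is a subgroup.
In fact K = ⟨35⟩.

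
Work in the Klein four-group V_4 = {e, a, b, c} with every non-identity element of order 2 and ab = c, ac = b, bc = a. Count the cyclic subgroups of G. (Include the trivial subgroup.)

4

A cyclic subgroup of order d is generated by each of its φ(d) elements of order d, so the cyclic subgroups of order d number (#elements of order d)/φ(d).
Cyclic subgroups by order — order 1: 1; order 2: 3.
Total: 4.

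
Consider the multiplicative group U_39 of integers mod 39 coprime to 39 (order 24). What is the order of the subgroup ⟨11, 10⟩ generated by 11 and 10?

12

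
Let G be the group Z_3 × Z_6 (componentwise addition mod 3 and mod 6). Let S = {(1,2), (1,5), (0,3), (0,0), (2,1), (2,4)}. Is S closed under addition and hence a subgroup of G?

Yes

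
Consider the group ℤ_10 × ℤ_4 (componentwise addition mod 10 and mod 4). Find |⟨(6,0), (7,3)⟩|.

20

|⟨(6,0)⟩| = 5 and |⟨(7,3)⟩| = 20, so |H| is a multiple of lcm(5, 20) = 20 and divides |G| = 40.
Closing under the operation: H = {(0,0), (0,2), (1,1), (1,3), (2,0), (2,2), (3,1), (3,3), (4,0), (4,2), (5,1), (5,3), (6,0), (6,2), (7,1), (7,3), (8,0), (8,2), (9,1), (9,3)}, so |H| = 20.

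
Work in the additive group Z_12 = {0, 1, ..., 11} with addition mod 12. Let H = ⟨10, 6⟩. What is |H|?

|⟨10⟩| = 6 and |⟨6⟩| = 2, so |H| is a multiple of lcm(6, 2) = 6 and divides |G| = 12.
Closing under the operation: H = {0, 2, 4, 6, 8, 10}, so |H| = 6.

6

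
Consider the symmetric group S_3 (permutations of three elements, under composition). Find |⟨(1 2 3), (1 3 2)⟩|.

|⟨(1 2 3)⟩| = 3 and |⟨(1 3 2)⟩| = 3, so |H| is a multiple of lcm(3, 3) = 3 and divides |G| = 6.
Closing under the operation: H = {e, (1 2 3), (1 3 2)}, so |H| = 3.

3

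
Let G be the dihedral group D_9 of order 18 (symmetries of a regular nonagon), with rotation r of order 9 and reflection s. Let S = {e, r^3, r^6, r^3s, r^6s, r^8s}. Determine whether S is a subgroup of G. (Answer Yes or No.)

Closure fails: r^6 · r^3s = s ∉ S. So S is not a subgroup.

No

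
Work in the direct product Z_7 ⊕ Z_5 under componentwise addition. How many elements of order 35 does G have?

An element (a,b) has order lcm(ord(a), ord(b)); count pairs with lcm equal to 35.
Enumerating gives 24 such elements.

24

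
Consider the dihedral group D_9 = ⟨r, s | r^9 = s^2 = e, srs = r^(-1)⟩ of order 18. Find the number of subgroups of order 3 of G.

|G| = 18 and 3 | 18, so subgroups of order 3 are possible by Lagrange.
The subgroups of order 3 are: {e, r^3, r^6}.
So G has 1 subgroup of order 3.

1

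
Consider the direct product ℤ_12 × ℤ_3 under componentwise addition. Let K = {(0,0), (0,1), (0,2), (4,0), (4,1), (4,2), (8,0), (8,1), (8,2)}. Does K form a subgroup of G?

Yes

|K| = 9 divides |G| = 36, consistent with Lagrange.
K contains the identity, every element's inverse is in K, and K is closed under +: it is a subgroup.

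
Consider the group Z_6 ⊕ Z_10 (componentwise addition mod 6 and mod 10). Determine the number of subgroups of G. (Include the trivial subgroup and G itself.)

20

|G| = 60, so by Lagrange every subgroup order divides 60. Divisors: 1, 2, 3, 4, 5, 6, 10, 12, 15, 20, 30, 60.
Subgroups by order — order 1: 1; order 2: 3; order 3: 1; order 4: 1; order 5: 1; order 6: 3; order 10: 3; order 12: 1; order 15: 1; order 20: 1; order 30: 3; order 60: 1.
Total: 1 + 3 + 1 + 1 + 1 + 3 + 3 + 1 + 1 + 1 + 3 + 1 = 20.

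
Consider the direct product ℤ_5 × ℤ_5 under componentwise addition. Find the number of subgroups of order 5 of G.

6

|G| = 25 and 5 | 25, so subgroups of order 5 are possible by Lagrange.
The subgroups of order 5 are: {(0,0), (0,1), (0,2), (0,3), (0,4)}; {(0,0), (1,0), (2,0), (3,0), (4,0)}; {(0,0), (1,1), (2,2), (3,3), (4,4)}; {(0,0), (1,2), (2,4), (3,1), (4,3)}; … (6 in all).
So G has 6 subgroups of order 5.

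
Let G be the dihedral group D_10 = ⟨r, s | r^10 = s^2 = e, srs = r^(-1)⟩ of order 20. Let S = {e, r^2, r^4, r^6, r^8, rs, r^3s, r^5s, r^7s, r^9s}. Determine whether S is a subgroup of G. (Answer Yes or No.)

Yes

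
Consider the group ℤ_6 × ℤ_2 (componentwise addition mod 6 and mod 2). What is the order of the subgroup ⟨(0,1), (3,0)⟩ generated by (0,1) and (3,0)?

4

|⟨(0,1)⟩| = 2 and |⟨(3,0)⟩| = 2, so |H| is a multiple of lcm(2, 2) = 2 and divides |G| = 12.
Closing under the operation: H = {(0,0), (0,1), (3,0), (3,1)}, so |H| = 4.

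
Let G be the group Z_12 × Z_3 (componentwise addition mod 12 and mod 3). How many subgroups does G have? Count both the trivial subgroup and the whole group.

|G| = 36, so by Lagrange every subgroup order divides 36. Divisors: 1, 2, 3, 4, 6, 9, 12, 18, 36.
Subgroups by order — order 1: 1; order 2: 1; order 3: 4; order 4: 1; order 6: 4; order 9: 1; order 12: 4; order 18: 1; order 36: 1.
Total: 1 + 1 + 4 + 1 + 4 + 1 + 4 + 1 + 1 = 18.

18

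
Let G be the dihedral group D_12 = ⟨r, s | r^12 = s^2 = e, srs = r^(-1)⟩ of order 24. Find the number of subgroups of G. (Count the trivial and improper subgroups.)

|G| = 24, so by Lagrange every subgroup order divides 24. Divisors: 1, 2, 3, 4, 6, 8, 12, 24.
Subgroups by order — order 1: 1; order 2: 13; order 3: 1; order 4: 7; order 6: 5; order 8: 3; order 12: 3; order 24: 1.
Total: 1 + 13 + 1 + 7 + 5 + 3 + 3 + 1 = 34.

34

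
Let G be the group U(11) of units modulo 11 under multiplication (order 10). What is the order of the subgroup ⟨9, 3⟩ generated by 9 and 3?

5

|⟨9⟩| = 5 and |⟨3⟩| = 5, so |H| is a multiple of lcm(5, 5) = 5 and divides |G| = 10.
Closing under the operation: H = {1, 3, 4, 5, 9}, so |H| = 5.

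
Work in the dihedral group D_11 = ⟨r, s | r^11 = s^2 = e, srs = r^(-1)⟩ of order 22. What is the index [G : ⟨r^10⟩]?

2

|⟨r^10⟩| = 11 and |G| = 22.
By Lagrange, [G : H] = |G|/|H| = 22/11 = 2.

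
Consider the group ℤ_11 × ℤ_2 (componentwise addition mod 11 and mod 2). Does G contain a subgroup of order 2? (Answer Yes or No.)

Yes

2 | 22. A subgroup of order 2 is {(0,0), (0,1)}.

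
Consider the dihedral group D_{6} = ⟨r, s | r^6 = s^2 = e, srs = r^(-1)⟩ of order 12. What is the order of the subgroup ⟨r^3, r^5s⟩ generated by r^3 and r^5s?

4

|⟨r^3⟩| = 2 and |⟨r^5s⟩| = 2, so |H| is a multiple of lcm(2, 2) = 2 and divides |G| = 12.
Closing under the operation: H = {e, r^3, r^2s, r^5s}, so |H| = 4.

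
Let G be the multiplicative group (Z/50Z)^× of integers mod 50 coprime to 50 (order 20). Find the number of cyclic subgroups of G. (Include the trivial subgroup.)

6

A cyclic subgroup of order d is generated by each of its φ(d) elements of order d, so the cyclic subgroups of order d number (#elements of order d)/φ(d).
Cyclic subgroups by order — order 1: 1; order 2: 1; order 4: 1; order 5: 1; order 10: 1; order 20: 1.
Total: 6.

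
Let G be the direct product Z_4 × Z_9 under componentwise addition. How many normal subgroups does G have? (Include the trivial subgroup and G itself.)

9

G is abelian, so every subgroup is normal.
G has 9 subgroups in total, hence 9 normal subgroups.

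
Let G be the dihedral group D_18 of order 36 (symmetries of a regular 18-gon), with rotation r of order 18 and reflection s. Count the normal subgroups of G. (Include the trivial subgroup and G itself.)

G has 45 subgroups. Checking conjugation-invariance by order — order 1: 1/1 normal; order 2: 1/19 normal; order 3: 1/1 normal; order 4: 0/9 normal; order 6: 1/7 normal; order 9: 1/1 normal; order 12: 0/3 normal; order 18: 3/3 normal; order 36: 1/1 normal.
Total normal subgroups: 9.

9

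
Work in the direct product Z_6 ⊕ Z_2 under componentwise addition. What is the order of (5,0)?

6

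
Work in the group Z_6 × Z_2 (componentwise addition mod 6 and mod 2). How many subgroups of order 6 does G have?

|G| = 12 and 6 | 12, so subgroups of order 6 are possible by Lagrange.
The subgroups of order 6 are: {(0,0), (0,1), (2,0), (2,1), (4,0), (4,1)}; {(0,0), (1,0), (2,0), (3,0), (4,0), (5,0)}; {(0,0), (1,1), (2,0), (3,1), (4,0), (5,1)}.
So G has 3 subgroups of order 6.

3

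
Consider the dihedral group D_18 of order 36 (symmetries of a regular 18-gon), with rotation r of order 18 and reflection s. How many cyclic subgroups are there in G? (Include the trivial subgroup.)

24

A cyclic subgroup of order d is generated by each of its φ(d) elements of order d, so the cyclic subgroups of order d number (#elements of order d)/φ(d).
Cyclic subgroups by order — order 1: 1; order 2: 19; order 3: 1; order 6: 1; order 9: 1; order 18: 1.
Total: 24.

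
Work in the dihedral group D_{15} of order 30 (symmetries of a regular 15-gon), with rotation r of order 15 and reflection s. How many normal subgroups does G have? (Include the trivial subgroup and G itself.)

5

G has 28 subgroups. Checking conjugation-invariance by order — order 1: 1/1 normal; order 2: 0/15 normal; order 3: 1/1 normal; order 5: 1/1 normal; order 6: 0/5 normal; order 10: 0/3 normal; order 15: 1/1 normal; order 30: 1/1 normal.
Total normal subgroups: 5.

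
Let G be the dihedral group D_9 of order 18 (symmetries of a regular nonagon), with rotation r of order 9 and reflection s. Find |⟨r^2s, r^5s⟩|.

|⟨r^2s⟩| = 2 and |⟨r^5s⟩| = 2, so |H| is a multiple of lcm(2, 2) = 2 and divides |G| = 18.
Closing under the operation: H = {e, r^3, r^6, r^2s, r^5s, r^8s}, so |H| = 6.

6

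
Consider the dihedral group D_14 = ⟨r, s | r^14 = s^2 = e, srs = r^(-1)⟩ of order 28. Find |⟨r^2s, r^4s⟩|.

14

|⟨r^2s⟩| = 2 and |⟨r^4s⟩| = 2, so |H| is a multiple of lcm(2, 2) = 2 and divides |G| = 28.
Closing under the operation: H = {e, r^2, r^4, r^6, r^8, r^10, r^12, s, r^2s, r^4s, r^6s, r^8s, r^10s, r^12s}, so |H| = 14.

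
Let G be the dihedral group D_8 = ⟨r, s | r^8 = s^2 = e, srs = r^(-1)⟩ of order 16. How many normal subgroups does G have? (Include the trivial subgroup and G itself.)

7

G has 19 subgroups. Checking conjugation-invariance by order — order 1: 1/1 normal; order 2: 1/9 normal; order 4: 1/5 normal; order 8: 3/3 normal; order 16: 1/1 normal.
Total normal subgroups: 7.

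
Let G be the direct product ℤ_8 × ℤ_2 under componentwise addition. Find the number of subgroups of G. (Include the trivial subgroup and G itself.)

11

|G| = 16, so by Lagrange every subgroup order divides 16. Divisors: 1, 2, 4, 8, 16.
Subgroups by order — order 1: 1; order 2: 3; order 4: 3; order 8: 3; order 16: 1.
Total: 1 + 3 + 3 + 3 + 1 = 11.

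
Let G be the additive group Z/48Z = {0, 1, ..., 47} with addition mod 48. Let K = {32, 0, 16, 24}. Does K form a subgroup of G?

Closure fails: 16 + 24 = 40 ∉ K. So K is not a subgroup.

No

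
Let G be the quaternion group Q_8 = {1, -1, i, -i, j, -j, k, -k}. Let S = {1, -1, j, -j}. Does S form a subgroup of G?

Yes

|S| = 4 divides |G| = 8, consistent with Lagrange.
S contains the identity, every element's inverse is in S, and S is closed under ·: it is a subgroup.
In fact S = ⟨j⟩.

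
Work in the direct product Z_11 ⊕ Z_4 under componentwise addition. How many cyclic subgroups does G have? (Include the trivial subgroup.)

6

A cyclic subgroup of order d is generated by each of its φ(d) elements of order d, so the cyclic subgroups of order d number (#elements of order d)/φ(d).
Cyclic subgroups by order — order 1: 1; order 2: 1; order 4: 1; order 11: 1; order 22: 1; order 44: 1.
Total: 6.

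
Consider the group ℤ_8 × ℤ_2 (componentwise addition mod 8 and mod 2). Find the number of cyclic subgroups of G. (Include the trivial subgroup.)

8

A cyclic subgroup of order d is generated by each of its φ(d) elements of order d, so the cyclic subgroups of order d number (#elements of order d)/φ(d).
Cyclic subgroups by order — order 1: 1; order 2: 3; order 4: 2; order 8: 2.
Total: 8.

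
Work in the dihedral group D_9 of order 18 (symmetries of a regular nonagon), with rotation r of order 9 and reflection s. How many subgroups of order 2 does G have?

|G| = 18 and 2 | 18, so subgroups of order 2 are possible by Lagrange.
The subgroups of order 2 are: {e, r^2s}; {e, r^3s}; {e, r^4s}; {e, r^5s}; … (9 in all).
So G has 9 subgroups of order 2.

9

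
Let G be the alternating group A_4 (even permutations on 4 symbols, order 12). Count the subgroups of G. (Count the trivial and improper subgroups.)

10

|G| = 12, so by Lagrange every subgroup order divides 12. Divisors: 1, 2, 3, 4, 6, 12.
Subgroups by order — order 1: 1; order 2: 3; order 3: 4; order 4: 1; order 6: 0; order 12: 1.
Total: 1 + 3 + 4 + 1 + 0 + 1 = 10.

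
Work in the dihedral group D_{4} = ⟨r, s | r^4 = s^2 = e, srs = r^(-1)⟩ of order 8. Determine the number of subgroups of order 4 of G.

|G| = 8 and 4 | 8, so subgroups of order 4 are possible by Lagrange.
The subgroups of order 4 are: {e, r, r^2, r^3}; {e, r^2, s, r^2s}; {e, r^2, rs, r^3s}.
So G has 3 subgroups of order 4.

3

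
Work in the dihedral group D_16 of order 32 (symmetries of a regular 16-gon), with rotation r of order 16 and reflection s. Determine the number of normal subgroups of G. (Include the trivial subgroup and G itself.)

8

G has 36 subgroups. Checking conjugation-invariance by order — order 1: 1/1 normal; order 2: 1/17 normal; order 4: 1/9 normal; order 8: 1/5 normal; order 16: 3/3 normal; order 32: 1/1 normal.
Total normal subgroups: 8.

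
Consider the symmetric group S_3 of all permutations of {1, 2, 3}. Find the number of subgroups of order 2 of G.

3

|G| = 6 and 2 | 6, so subgroups of order 2 are possible by Lagrange.
The subgroups of order 2 are: {e, (1 2)}; {e, (1 3)}; {e, (2 3)}.
So G has 3 subgroups of order 2.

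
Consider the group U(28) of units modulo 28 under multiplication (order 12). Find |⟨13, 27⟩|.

4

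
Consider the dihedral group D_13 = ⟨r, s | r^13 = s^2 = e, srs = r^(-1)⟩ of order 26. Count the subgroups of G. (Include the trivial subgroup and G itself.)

16

|G| = 26, so by Lagrange every subgroup order divides 26. Divisors: 1, 2, 13, 26.
Subgroups by order — order 1: 1; order 2: 13; order 13: 1; order 26: 1.
Total: 1 + 13 + 1 + 1 = 16.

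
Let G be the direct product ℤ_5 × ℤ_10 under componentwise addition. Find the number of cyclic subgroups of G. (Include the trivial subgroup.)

14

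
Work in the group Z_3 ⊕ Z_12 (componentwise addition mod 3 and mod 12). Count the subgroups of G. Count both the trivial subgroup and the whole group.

18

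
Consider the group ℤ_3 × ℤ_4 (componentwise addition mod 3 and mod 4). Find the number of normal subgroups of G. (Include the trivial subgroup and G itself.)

G is abelian, so every subgroup is normal.
G has 6 subgroups in total, hence 6 normal subgroups.

6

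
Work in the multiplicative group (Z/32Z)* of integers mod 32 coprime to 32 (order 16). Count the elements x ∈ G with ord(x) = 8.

8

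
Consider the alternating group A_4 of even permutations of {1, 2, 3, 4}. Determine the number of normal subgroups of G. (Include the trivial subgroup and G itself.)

G has 10 subgroups. Checking conjugation-invariance by order — order 1: 1/1 normal; order 2: 0/3 normal; order 3: 0/4 normal; order 4: 1/1 normal; order 12: 1/1 normal.
Total normal subgroups: 3.

3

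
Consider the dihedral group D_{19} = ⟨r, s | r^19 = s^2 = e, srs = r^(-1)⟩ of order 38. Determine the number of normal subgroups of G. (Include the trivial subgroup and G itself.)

3

G has 22 subgroups. Checking conjugation-invariance by order — order 1: 1/1 normal; order 2: 0/19 normal; order 19: 1/1 normal; order 38: 1/1 normal.
Total normal subgroups: 3.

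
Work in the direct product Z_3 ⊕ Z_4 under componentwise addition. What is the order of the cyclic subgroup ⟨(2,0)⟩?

3

The order of (2,0) in Z_3 × Z_4 is lcm(ord(2) in Z_3, ord(0) in Z_4).
ord(2) = 3 and ord(0) = 1, so |⟨(2,0)⟩| = lcm(3, 1) = 3.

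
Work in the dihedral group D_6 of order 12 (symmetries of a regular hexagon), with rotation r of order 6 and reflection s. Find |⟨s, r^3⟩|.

4

|⟨s⟩| = 2 and |⟨r^3⟩| = 2, so |H| is a multiple of lcm(2, 2) = 2 and divides |G| = 12.
Closing under the operation: H = {e, r^3, s, r^3s}, so |H| = 4.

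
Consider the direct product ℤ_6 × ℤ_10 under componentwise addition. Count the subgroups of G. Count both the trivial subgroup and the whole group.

20

|G| = 60, so by Lagrange every subgroup order divides 60. Divisors: 1, 2, 3, 4, 5, 6, 10, 12, 15, 20, 30, 60.
Subgroups by order — order 1: 1; order 2: 3; order 3: 1; order 4: 1; order 5: 1; order 6: 3; order 10: 3; order 12: 1; order 15: 1; order 20: 1; order 30: 3; order 60: 1.
Total: 1 + 3 + 1 + 1 + 1 + 3 + 3 + 1 + 1 + 1 + 3 + 1 = 20.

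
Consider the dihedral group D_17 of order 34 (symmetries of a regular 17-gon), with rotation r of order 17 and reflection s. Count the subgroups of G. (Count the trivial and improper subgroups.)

|G| = 34, so by Lagrange every subgroup order divides 34. Divisors: 1, 2, 17, 34.
Subgroups by order — order 1: 1; order 2: 17; order 17: 1; order 34: 1.
Total: 1 + 17 + 1 + 1 = 20.

20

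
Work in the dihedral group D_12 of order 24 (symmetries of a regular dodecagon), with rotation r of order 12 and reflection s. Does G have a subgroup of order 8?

8 | 24. A subgroup of order 8 is {e, r^3, r^6, r^9, rs, r^4s, r^7s, r^10s}.

Yes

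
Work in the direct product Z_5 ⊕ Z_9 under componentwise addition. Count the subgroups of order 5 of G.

1

|G| = 45 and 5 | 45, so subgroups of order 5 are possible by Lagrange.
The subgroups of order 5 are: {(0,0), (1,0), (2,0), (3,0), (4,0)}.
So G has 1 subgroup of order 5.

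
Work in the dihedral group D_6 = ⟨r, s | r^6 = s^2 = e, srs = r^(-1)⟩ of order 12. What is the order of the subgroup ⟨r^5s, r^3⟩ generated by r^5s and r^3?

|⟨r^5s⟩| = 2 and |⟨r^3⟩| = 2, so |H| is a multiple of lcm(2, 2) = 2 and divides |G| = 12.
Closing under the operation: H = {e, r^3, r^2s, r^5s}, so |H| = 4.

4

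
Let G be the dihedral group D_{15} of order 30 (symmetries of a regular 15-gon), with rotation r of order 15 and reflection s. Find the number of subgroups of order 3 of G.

|G| = 30 and 3 | 30, so subgroups of order 3 are possible by Lagrange.
The subgroups of order 3 are: {e, r^5, r^10}.
So G has 1 subgroup of order 3.

1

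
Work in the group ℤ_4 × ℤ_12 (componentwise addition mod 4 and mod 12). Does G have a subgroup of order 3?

Yes

3 | 48. A subgroup of order 3 is {(0,0), (0,4), (0,8)}.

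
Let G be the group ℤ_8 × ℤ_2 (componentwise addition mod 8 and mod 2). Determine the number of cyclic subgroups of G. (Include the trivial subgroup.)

8

Each element a generates a cyclic subgroup ⟨a⟩; distinct elements may generate the same one (a cyclic group of order d has φ(d) generators).
Cyclic subgroups by order — order 1: 1; order 2: 3; order 4: 2; order 8: 2.
Total: 8.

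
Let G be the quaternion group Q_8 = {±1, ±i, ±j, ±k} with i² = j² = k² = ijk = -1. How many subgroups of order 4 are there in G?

3

|G| = 8 and 4 | 8, so subgroups of order 4 are possible by Lagrange.
The subgroups of order 4 are: {1, -1, i, -i}; {1, -1, j, -j}; {1, -1, k, -k}.
So G has 3 subgroups of order 4.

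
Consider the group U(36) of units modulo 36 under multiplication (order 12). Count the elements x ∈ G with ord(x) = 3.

The elements of order 3 are: 13, 25.
That's 2.

2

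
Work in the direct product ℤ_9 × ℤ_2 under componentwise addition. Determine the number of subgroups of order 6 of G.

|G| = 18 and 6 | 18, so subgroups of order 6 are possible by Lagrange.
The subgroups of order 6 are: {(0,0), (0,1), (3,0), (3,1), (6,0), (6,1)}.
So G has 1 subgroup of order 6.

1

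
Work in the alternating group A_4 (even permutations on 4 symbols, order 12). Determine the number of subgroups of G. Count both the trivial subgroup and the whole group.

10

|G| = 12, so by Lagrange every subgroup order divides 12. Divisors: 1, 2, 3, 4, 6, 12.
Subgroups by order — order 1: 1; order 2: 3; order 3: 4; order 4: 1; order 6: 0; order 12: 1.
Total: 1 + 3 + 4 + 1 + 0 + 1 = 10.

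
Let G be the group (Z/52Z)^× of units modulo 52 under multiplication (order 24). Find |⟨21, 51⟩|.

8

|⟨21⟩| = 4 and |⟨51⟩| = 2, so |H| is a multiple of lcm(4, 2) = 4 and divides |G| = 24.
Closing under the operation: H = {1, 5, 21, 25, 27, 31, 47, 51}, so |H| = 8.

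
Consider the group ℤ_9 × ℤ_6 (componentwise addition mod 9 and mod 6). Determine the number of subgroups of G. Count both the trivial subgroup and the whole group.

20

|G| = 54, so by Lagrange every subgroup order divides 54. Divisors: 1, 2, 3, 6, 9, 18, 27, 54.
Subgroups by order — order 1: 1; order 2: 1; order 3: 4; order 6: 4; order 9: 4; order 18: 4; order 27: 1; order 54: 1.
Total: 1 + 1 + 4 + 4 + 4 + 4 + 1 + 1 = 20.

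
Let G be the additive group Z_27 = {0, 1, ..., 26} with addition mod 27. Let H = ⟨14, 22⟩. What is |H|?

27

|⟨14⟩| = 27 and |⟨22⟩| = 27, so |H| is a multiple of lcm(27, 27) = 27 and divides |G| = 27.
Closing {14, 22} under the group operation gives all of G, so |H| = 27.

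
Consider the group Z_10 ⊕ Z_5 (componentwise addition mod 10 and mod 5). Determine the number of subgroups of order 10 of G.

|G| = 50 and 10 | 50, so subgroups of order 10 are possible by Lagrange.
The subgroups of order 10 are: {(0,0), (0,1), (0,2), (0,3), (0,4), (5,0), (5,1), (5,2), (5,3), (5,4)}; {(0,0), (1,0), (2,0), (3,0), (4,0), (5,0), (6,0), (7,0), (8,0), (9,0)}; {(0,0), (1,1), (2,2), (3,3), (4,4), (5,0), (6,1), (7,2), (8,3), (9,4)}; {(0,0), (1,2), (2,4), (3,1), (4,3), (5,0), (6,2), (7,4), (8,1), (9,3)}; … (6 in all).
So G has 6 subgroups of order 10.

6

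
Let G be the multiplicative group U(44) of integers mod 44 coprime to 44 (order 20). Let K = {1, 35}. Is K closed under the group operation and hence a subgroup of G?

No

35 ∈ K but its inverse 39 ∉ K, so K is not a subgroup.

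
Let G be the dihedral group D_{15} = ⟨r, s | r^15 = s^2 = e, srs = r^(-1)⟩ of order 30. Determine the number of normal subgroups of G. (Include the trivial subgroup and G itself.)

G has 28 subgroups. Checking conjugation-invariance by order — order 1: 1/1 normal; order 2: 0/15 normal; order 3: 1/1 normal; order 5: 1/1 normal; order 6: 0/5 normal; order 10: 0/3 normal; order 15: 1/1 normal; order 30: 1/1 normal.
Total normal subgroups: 5.

5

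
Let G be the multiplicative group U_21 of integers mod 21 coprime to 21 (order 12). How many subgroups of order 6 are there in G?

3

|G| = 12 and 6 | 12, so subgroups of order 6 are possible by Lagrange.
The subgroups of order 6 are: {1, 4, 10, 13, 16, 19}; {1, 2, 4, 8, 11, 16}; {1, 4, 5, 16, 17, 20}.
So G has 3 subgroups of order 6.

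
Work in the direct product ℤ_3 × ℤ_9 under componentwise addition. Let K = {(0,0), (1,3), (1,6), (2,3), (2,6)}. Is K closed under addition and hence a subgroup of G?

|K| = 5 does not divide |G| = 27, so by Lagrange K is not a subgroup.

No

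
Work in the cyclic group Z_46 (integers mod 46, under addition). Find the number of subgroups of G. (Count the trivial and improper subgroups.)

4

A cyclic group of order 46 has exactly one subgroup for each divisor of 46.
Divisors of 46: 1, 2, 23, 46.
So Z_46 has 4 subgroups.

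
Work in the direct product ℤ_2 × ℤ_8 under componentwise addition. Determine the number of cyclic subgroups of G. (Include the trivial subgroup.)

8

Each element a generates a cyclic subgroup ⟨a⟩; distinct elements may generate the same one (a cyclic group of order d has φ(d) generators).
Cyclic subgroups by order — order 1: 1; order 2: 3; order 4: 2; order 8: 2.
Total: 8.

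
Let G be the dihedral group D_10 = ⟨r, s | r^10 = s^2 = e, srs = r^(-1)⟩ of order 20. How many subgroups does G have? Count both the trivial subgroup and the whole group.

22

|G| = 20, so by Lagrange every subgroup order divides 20. Divisors: 1, 2, 4, 5, 10, 20.
Subgroups by order — order 1: 1; order 2: 11; order 4: 5; order 5: 1; order 10: 3; order 20: 1.
Total: 1 + 11 + 5 + 1 + 3 + 1 = 22.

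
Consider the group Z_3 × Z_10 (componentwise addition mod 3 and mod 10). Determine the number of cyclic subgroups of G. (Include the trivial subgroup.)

Group the elements of G by the cyclic subgroup they generate; each cyclic subgroup of order d accounts for φ(d) elements.
Cyclic subgroups by order — order 1: 1; order 2: 1; order 3: 1; order 5: 1; order 6: 1; order 10: 1; order 15: 1; order 30: 1.
Total: 8.

8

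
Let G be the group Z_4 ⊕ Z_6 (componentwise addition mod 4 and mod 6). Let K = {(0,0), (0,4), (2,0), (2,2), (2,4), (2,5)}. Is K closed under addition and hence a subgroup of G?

(0,4) ∈ K but its inverse (0,2) ∉ K, so K is not a subgroup.

No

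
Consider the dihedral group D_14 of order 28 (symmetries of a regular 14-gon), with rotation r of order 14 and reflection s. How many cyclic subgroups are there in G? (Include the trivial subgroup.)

18

Group the elements of G by the cyclic subgroup they generate; each cyclic subgroup of order d accounts for φ(d) elements.
Cyclic subgroups by order — order 1: 1; order 2: 15; order 7: 1; order 14: 1.
Total: 18.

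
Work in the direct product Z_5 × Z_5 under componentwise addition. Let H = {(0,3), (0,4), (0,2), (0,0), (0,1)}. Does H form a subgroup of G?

Yes

|H| = 5 divides |G| = 25, consistent with Lagrange.
H contains the identity, every element's inverse is in H, and H is closed under +: it is a subgroup.
In fact H = ⟨(0,1)⟩.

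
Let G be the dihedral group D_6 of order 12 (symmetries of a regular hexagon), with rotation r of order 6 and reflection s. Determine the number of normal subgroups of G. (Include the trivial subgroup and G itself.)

7

G has 16 subgroups. Checking conjugation-invariance by order — order 1: 1/1 normal; order 2: 1/7 normal; order 3: 1/1 normal; order 4: 0/3 normal; order 6: 3/3 normal; order 12: 1/1 normal.
Total normal subgroups: 7.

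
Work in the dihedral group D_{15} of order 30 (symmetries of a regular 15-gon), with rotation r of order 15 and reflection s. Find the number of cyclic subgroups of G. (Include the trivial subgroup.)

19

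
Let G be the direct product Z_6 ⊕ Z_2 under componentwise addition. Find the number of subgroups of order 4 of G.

|G| = 12 and 4 | 12, so subgroups of order 4 are possible by Lagrange.
The subgroups of order 4 are: {(0,0), (0,1), (3,0), (3,1)}.
So G has 1 subgroup of order 4.

1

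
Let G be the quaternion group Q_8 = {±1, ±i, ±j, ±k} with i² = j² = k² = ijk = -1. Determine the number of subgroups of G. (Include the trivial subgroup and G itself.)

6

|G| = 8, so by Lagrange every subgroup order divides 8. Divisors: 1, 2, 4, 8.
Subgroups by order — order 1: 1; order 2: 1; order 4: 3; order 8: 1.
Total: 1 + 1 + 3 + 1 = 6.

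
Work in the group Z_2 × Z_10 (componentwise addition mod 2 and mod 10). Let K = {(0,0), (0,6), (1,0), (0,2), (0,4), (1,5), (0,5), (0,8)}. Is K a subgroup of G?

No

|K| = 8 does not divide |G| = 20, so by Lagrange K is not a subgroup.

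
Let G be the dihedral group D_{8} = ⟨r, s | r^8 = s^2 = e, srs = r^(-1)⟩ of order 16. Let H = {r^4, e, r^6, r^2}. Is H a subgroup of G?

Yes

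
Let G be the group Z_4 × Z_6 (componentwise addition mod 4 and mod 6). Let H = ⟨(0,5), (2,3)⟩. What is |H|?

|⟨(0,5)⟩| = 6 and |⟨(2,3)⟩| = 2, so |H| is a multiple of lcm(6, 2) = 6 and divides |G| = 24.
Closing under the operation: H = {(0,0), (0,1), (0,2), (0,3), (0,4), (0,5), (2,0), (2,1), (2,2), (2,3), (2,4), (2,5)}, so |H| = 12.

12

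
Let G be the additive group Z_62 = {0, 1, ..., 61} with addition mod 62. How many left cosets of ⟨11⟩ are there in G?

|⟨11⟩| = 62 and |G| = 62.
By Lagrange, [G : H] = |G|/|H| = 62/62 = 1.

1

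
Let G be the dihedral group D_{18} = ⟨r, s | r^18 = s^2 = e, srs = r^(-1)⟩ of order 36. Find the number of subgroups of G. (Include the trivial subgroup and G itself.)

|G| = 36, so by Lagrange every subgroup order divides 36. Divisors: 1, 2, 3, 4, 6, 9, 12, 18, 36.
Subgroups by order — order 1: 1; order 2: 19; order 3: 1; order 4: 9; order 6: 7; order 9: 1; order 12: 3; order 18: 3; order 36: 1.
Total: 1 + 19 + 1 + 9 + 7 + 1 + 3 + 3 + 1 = 45.

45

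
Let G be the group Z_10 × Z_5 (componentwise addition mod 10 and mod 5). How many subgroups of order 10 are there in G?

|G| = 50 and 10 | 50, so subgroups of order 10 are possible by Lagrange.
The subgroups of order 10 are: {(0,0), (0,1), (0,2), (0,3), (0,4), (5,0), (5,1), (5,2), (5,3), (5,4)}; {(0,0), (1,0), (2,0), (3,0), (4,0), (5,0), (6,0), (7,0), (8,0), (9,0)}; {(0,0), (1,1), (2,2), (3,3), (4,4), (5,0), (6,1), (7,2), (8,3), (9,4)}; {(0,0), (1,2), (2,4), (3,1), (4,3), (5,0), (6,2), (7,4), (8,1), (9,3)}; … (6 in all).
So G has 6 subgroups of order 10.

6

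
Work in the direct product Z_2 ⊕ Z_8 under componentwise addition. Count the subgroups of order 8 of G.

3

|G| = 16 and 8 | 16, so subgroups of order 8 are possible by Lagrange.
The subgroups of order 8 are: {(0,0), (0,1), (0,2), (0,3), (0,4), (0,5), (0,6), (0,7)}; {(0,0), (0,2), (0,4), (0,6), (1,0), (1,2), (1,4), (1,6)}; {(0,0), (0,2), (0,4), (0,6), (1,1), (1,3), (1,5), (1,7)}.
So G has 3 subgroups of order 8.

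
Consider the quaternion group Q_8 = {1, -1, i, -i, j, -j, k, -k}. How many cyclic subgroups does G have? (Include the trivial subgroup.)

5

Each element a generates a cyclic subgroup ⟨a⟩; distinct elements may generate the same one (a cyclic group of order d has φ(d) generators).
Cyclic subgroups by order — order 1: 1; order 2: 1; order 4: 3.
Total: 5.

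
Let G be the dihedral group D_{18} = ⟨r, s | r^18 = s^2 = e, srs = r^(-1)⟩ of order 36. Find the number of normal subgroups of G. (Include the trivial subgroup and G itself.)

G has 45 subgroups. Checking conjugation-invariance by order — order 1: 1/1 normal; order 2: 1/19 normal; order 3: 1/1 normal; order 4: 0/9 normal; order 6: 1/7 normal; order 9: 1/1 normal; order 12: 0/3 normal; order 18: 3/3 normal; order 36: 1/1 normal.
Total normal subgroups: 9.

9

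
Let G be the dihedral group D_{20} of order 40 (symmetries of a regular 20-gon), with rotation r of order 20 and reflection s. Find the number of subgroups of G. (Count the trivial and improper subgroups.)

48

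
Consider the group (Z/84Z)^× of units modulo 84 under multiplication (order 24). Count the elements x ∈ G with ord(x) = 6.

Enumerating element orders in G gives 14 elements of order 6.

14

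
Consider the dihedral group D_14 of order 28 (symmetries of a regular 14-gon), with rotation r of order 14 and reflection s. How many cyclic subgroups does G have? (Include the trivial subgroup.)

Group the elements of G by the cyclic subgroup they generate; each cyclic subgroup of order d accounts for φ(d) elements.
Cyclic subgroups by order — order 1: 1; order 2: 15; order 7: 1; order 14: 1.
Total: 18.

18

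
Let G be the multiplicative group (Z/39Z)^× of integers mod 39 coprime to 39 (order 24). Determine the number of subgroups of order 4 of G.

3

|G| = 24 and 4 | 24, so subgroups of order 4 are possible by Lagrange.
The subgroups of order 4 are: {1, 14, 25, 38}; {1, 25, 31, 34}; {1, 5, 8, 25}.
So G has 3 subgroups of order 4.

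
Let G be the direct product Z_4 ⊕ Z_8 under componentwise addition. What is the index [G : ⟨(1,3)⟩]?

|⟨(1,3)⟩| = 8 and |G| = 32.
By Lagrange, [G : H] = |G|/|H| = 32/8 = 4.

4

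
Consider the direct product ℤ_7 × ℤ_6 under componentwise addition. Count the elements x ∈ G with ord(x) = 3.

An element (a,b) has order lcm(ord(a), ord(b)); count pairs with lcm equal to 3.
Enumerating gives 2 such elements.

2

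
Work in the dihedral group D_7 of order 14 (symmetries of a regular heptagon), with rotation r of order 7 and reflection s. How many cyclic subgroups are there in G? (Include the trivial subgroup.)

9

A cyclic subgroup of order d is generated by each of its φ(d) elements of order d, so the cyclic subgroups of order d number (#elements of order d)/φ(d).
Cyclic subgroups by order — order 1: 1; order 2: 7; order 7: 1.
Total: 9.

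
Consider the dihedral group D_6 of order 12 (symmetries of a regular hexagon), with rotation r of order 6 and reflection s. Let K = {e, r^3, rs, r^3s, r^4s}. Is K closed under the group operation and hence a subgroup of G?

|K| = 5 does not divide |G| = 12, so by Lagrange K is not a subgroup.

No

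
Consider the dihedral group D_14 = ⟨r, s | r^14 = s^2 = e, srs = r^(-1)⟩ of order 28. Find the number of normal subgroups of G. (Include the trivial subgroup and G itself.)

7

G has 28 subgroups. Checking conjugation-invariance by order — order 1: 1/1 normal; order 2: 1/15 normal; order 4: 0/7 normal; order 7: 1/1 normal; order 14: 3/3 normal; order 28: 1/1 normal.
Total normal subgroups: 7.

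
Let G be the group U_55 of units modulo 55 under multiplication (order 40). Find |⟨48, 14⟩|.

|⟨48⟩| = 20 and |⟨14⟩| = 10, so |H| is a multiple of lcm(20, 10) = 20 and divides |G| = 40.
Closing under the operation: H = {1, 3, 4, 9, 12, 14, 16, 23, 26, 27, 31, 34, 36, 37, 38, 42, 47, 48, 49, 53}, so |H| = 20.

20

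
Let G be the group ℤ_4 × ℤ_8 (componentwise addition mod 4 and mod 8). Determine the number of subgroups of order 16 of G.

|G| = 32 and 16 | 32, so subgroups of order 16 are possible by Lagrange.
The subgroups of order 16 are: {(0,0), (0,1), (0,2), (0,3), (0,4), (0,5), (0,6), (0,7), (2,0), (2,1), (2,2), (2,3), (2,4), (2,5), (2,6), (2,7)}; {(0,0), (0,2), (0,4), (0,6), (1,0), (1,2), (1,4), (1,6), (2,0), (2,2), (2,4), (2,6), (3,0), (3,2), (3,4), (3,6)}; {(0,0), (0,2), (0,4), (0,6), (1,1), (1,3), (1,5), (1,7), (2,0), (2,2), (2,4), (2,6), (3,1), (3,3), (3,5), (3,7)}.
So G has 3 subgroups of order 16.

3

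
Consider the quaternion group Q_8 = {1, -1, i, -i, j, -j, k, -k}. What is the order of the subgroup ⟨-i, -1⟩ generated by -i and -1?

4

|⟨-i⟩| = 4 and |⟨-1⟩| = 2, so |H| is a multiple of lcm(4, 2) = 4 and divides |G| = 8.
Closing under the operation: H = {1, -1, i, -i}, so |H| = 4.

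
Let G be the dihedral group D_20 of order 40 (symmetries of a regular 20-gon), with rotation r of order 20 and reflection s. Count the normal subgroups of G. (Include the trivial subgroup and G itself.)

G has 48 subgroups. Checking conjugation-invariance by order — order 1: 1/1 normal; order 2: 1/21 normal; order 4: 1/11 normal; order 5: 1/1 normal; order 8: 0/5 normal; order 10: 1/5 normal; order 20: 3/3 normal; order 40: 1/1 normal.
Total normal subgroups: 9.

9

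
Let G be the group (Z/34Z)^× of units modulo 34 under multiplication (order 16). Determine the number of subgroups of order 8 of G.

|G| = 16 and 8 | 16, so subgroups of order 8 are possible by Lagrange.
The subgroups of order 8 are: {1, 9, 13, 15, 19, 21, 25, 33}.
So G has 1 subgroup of order 8.

1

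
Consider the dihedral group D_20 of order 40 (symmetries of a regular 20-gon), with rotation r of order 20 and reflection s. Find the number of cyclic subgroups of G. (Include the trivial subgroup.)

A cyclic subgroup of order d is generated by each of its φ(d) elements of order d, so the cyclic subgroups of order d number (#elements of order d)/φ(d).
Cyclic subgroups by order — order 1: 1; order 2: 21; order 4: 1; order 5: 1; order 10: 1; order 20: 1.
Total: 26.

26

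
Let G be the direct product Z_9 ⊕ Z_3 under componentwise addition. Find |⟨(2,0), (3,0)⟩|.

|⟨(2,0)⟩| = 9 and |⟨(3,0)⟩| = 3, so |H| is a multiple of lcm(9, 3) = 9 and divides |G| = 27.
Closing under the operation: H = {(0,0), (1,0), (2,0), (3,0), (4,0), (5,0), (6,0), (7,0), (8,0)}, so |H| = 9.

9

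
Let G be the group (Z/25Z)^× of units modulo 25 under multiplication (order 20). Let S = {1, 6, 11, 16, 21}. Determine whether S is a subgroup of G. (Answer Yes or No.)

Yes

|S| = 5 divides |G| = 20, consistent with Lagrange.
S contains the identity, every element's inverse is in S, and S is closed under ·: it is a subgroup.
In fact S = ⟨16⟩.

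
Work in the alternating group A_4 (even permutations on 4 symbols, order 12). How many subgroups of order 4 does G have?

1

|G| = 12 and 4 | 12, so subgroups of order 4 are possible by Lagrange.
The subgroups of order 4 are: {e, (1 2)(3 4), (1 3)(2 4), (1 4)(2 3)}.
So G has 1 subgroup of order 4.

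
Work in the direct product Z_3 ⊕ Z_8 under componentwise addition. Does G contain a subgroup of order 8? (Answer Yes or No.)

Yes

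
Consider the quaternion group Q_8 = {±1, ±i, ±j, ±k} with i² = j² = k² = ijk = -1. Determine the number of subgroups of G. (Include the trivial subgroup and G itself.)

|G| = 8, so by Lagrange every subgroup order divides 8. Divisors: 1, 2, 4, 8.
Subgroups by order — order 1: 1; order 2: 1; order 4: 3; order 8: 1.
Total: 1 + 1 + 3 + 1 = 6.

6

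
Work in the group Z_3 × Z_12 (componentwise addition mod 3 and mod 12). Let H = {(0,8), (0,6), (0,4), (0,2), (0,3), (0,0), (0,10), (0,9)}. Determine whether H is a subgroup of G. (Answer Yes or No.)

No

|H| = 8 does not divide |G| = 36, so by Lagrange H is not a subgroup.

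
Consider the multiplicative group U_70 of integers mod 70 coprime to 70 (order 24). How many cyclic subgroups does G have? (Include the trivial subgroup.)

A cyclic subgroup of order d is generated by each of its φ(d) elements of order d, so the cyclic subgroups of order d number (#elements of order d)/φ(d).
Cyclic subgroups by order — order 1: 1; order 2: 3; order 3: 1; order 4: 2; order 6: 3; order 12: 2.
Total: 12.

12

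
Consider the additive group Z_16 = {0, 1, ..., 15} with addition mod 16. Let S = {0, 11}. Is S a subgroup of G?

11 ∈ S but its inverse 5 ∉ S, so S is not a subgroup.

No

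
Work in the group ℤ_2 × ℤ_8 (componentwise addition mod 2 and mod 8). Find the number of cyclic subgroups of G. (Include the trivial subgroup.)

8

Group the elements of G by the cyclic subgroup they generate; each cyclic subgroup of order d accounts for φ(d) elements.
Cyclic subgroups by order — order 1: 1; order 2: 3; order 4: 2; order 8: 2.
Total: 8.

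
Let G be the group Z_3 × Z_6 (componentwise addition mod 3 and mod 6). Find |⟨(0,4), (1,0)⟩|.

|⟨(0,4)⟩| = 3 and |⟨(1,0)⟩| = 3, so |H| is a multiple of lcm(3, 3) = 3 and divides |G| = 18.
Closing under the operation: H = {(0,0), (0,2), (0,4), (1,0), (1,2), (1,4), (2,0), (2,2), (2,4)}, so |H| = 9.

9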